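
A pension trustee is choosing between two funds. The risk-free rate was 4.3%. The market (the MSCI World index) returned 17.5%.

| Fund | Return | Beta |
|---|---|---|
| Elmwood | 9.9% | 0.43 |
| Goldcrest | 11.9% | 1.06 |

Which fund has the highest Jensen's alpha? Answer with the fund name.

Elmwood: α = 9.9% − [4.3% + 0.43 × (17.5% − 4.3%)] = -0.076
Goldcrest: α = 11.9% − [4.3% + 1.06 × (17.5% − 4.3%)] = -6.392
Highest: Elmwood (-0.076).

Elmwood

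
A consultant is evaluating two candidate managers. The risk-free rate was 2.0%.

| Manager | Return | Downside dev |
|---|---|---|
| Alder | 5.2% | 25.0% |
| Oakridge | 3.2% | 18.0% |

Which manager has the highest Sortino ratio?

Alder

Alder: Sortino ratio = (5.2% − 2.0%) / 25.0% = 0.128
Oakridge: Sortino ratio = (3.2% − 2.0%) / 18.0% = 0.067
Highest: Alder (0.128).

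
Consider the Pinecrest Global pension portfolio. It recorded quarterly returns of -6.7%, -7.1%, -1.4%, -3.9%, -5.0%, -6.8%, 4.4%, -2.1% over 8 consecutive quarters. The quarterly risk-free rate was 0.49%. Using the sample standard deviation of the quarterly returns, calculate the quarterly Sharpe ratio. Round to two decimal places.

Mean return r̄ = -28.60 / 8 = -3.5750%
Σ(r − r̄)² = (-6.7 − (-3.5750))² + (-7.1 − (-3.5750))² + (-1.4 − (-3.5750))² + … = 105.2350
sample σ = √(105.2350 / 7) = √15.0336 = 3.8773%
Sharpe = (r̄ − rf) / σ = (-3.5750 − 0.49) / 3.8773 = -4.0650 / 3.8773 = -1.0484

-1.05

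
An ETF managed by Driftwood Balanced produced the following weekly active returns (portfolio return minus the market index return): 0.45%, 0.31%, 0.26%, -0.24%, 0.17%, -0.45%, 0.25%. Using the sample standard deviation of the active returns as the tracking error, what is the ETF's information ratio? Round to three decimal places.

0.329

r̄ = (0.45 + 0.31 + 0.26 − 0.24 + 0.17 − 0.45 + 0.25) / 7 = 0.750 / 7 = 0.1071%
Sample std dev = √[0.6373 / 6] = 0.3259%
IR = r̄ / tracking error = 0.1071 / 0.3259 = 0.3286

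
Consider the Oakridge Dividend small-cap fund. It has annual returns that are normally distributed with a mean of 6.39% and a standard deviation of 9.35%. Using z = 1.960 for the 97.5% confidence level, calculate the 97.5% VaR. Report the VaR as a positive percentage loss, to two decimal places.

11.94

VaR (as % loss) = −(μ − z·σ) = −(6.39% − 1.960 × 9.35%) = −(-11.9360%) = 11.9360%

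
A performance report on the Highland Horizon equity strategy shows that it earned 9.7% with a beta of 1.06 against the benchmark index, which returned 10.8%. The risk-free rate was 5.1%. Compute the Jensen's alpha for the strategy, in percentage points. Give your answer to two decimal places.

-1.44

CAPM expected return = Rf + β(Rm − Rf) = 5.1% + 1.06 × (10.8% − 5.1%) = 5.1 + 1.06 × 5.70 = 11.1420%
Jensen's α = Rp − E[R] = 9.7% − 11.1420% = -1.4420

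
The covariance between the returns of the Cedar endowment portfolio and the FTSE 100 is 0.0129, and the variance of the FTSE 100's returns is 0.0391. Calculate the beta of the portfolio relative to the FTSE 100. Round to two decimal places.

0.33

β = Cov(Rp, Rm) / Var(Rm) = 0.0129 / 0.0391 = 0.3299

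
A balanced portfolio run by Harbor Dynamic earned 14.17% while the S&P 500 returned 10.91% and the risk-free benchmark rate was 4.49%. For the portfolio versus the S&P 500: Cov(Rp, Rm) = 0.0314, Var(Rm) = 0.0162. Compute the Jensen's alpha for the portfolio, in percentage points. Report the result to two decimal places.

β = Cov / Var = 0.0314 / 0.0162 = 1.9383
E[R] = Rf + β(Rm − Rf) = 4.49% + 1.9383 × (10.91% − 4.49%) = 16.9339%
α = Rp − E[R] = 14.17% − 16.9339% = -2.7639

-2.76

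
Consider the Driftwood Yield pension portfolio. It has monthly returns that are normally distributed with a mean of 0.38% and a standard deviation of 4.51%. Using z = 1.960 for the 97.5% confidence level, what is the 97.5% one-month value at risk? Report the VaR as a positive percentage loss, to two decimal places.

8.46

VaR (as % loss) = −(μ − z·σ) = −(0.38% − 1.960 × 4.51%) = −(-8.4596%) = 8.4596%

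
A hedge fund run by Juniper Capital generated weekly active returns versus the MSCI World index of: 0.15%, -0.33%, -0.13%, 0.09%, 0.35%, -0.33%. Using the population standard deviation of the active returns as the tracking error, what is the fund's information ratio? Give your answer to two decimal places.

μ = (0.15 − 0.33 − 0.13 + 0.09 + 0.35 − 0.33) / 6 = -0.0333%
Population std dev = √[0.3811 / 6] = 0.2520%
IR = μ / tracking error = -0.0333 / 0.2520 = -0.1321

-0.13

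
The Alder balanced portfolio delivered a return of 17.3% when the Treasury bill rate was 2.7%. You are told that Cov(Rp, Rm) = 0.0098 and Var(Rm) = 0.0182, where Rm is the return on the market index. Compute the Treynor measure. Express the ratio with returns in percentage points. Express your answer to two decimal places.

β = Cov / Var = 0.0098 / 0.0182 = 0.5385
Treynor = (Rp − Rf) / β = (17.3% − 2.7%) / 0.5385 = 14.60 / 0.5385 = 27.1123

27.11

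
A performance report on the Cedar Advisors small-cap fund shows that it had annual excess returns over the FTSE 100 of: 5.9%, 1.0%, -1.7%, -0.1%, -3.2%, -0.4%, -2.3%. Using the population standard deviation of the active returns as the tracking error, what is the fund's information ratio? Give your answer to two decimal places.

-0.04

r̄ = (5.9 + 1 − 1.7 − 0.1 − 3.2 − 0.4 − 2.3) / 7 = -0.80 / 7 = -0.1143%
Population std dev = √[54.3086 / 7] = 2.7854%
IR = r̄ / tracking error = -0.1143 / 2.7854 = -0.0410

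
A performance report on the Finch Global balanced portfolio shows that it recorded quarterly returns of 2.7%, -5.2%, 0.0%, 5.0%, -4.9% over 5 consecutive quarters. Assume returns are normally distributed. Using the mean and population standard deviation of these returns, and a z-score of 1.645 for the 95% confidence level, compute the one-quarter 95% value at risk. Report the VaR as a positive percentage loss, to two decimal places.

7.15

μ = (2.7 − 5.2 + 0 + 5 − 4.9) / 5 = -2.40 / 5 = -0.4800%
Σ(r − μ)² = (2.7 − (-0.4800))² + (-5.2 − (-0.4800))² + (0 − (-0.4800))² + … = 82.1880
population σ = √(82.1880 / 5) = √16.4376 = 4.0543%
VaR = −(μ − z·σ) = −(-0.4800 − 1.645 × 4.0543) = −(-7.1493) = 7.1493%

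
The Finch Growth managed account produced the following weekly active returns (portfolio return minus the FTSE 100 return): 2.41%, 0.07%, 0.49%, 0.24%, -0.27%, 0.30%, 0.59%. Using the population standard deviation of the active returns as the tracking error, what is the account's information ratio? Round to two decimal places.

0.68

μ = (2.41 + 0.07 + 0.49 + 0.24 − 0.27 + 0.3 + 0.59) / 7 = 3.830 / 7 = 0.5471%
Population σ = √[Σ(r − μ)² / 7] = √[4.5261 / 7] = √0.6466 = 0.8041%
IR = μ / tracking error = 0.5471 / 0.8041 = 0.6804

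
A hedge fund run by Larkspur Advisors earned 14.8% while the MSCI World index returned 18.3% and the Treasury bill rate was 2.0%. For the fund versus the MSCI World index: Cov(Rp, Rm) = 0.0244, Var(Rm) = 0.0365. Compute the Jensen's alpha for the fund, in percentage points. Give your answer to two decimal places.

1.90

β = Cov / Var = 0.0244 / 0.0365 = 0.6685
E[R] = Rf + β(Rm − Rf) = 2.0% + 0.6685 × (18.3% − 2.0%) = 12.8966%
α = Rp − E[R] = 14.8% − 12.8966% = 1.9034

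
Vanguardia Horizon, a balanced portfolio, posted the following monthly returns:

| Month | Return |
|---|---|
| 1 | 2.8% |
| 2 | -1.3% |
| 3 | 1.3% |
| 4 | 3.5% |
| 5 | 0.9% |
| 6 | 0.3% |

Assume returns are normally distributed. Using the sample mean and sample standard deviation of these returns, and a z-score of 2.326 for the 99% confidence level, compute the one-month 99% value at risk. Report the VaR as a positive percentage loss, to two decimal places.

μ = (2.8 − 1.3 + 1.3 + 3.5 + 0.9 + 0.3) / 6 = 7.50 / 6 = 1.2500%
Σ(r − μ)² = 14.9950; sample σ = √(14.9950/5) = 1.7318%
VaR = −(μ − z·σ) = −(1.2500 − 2.326 × 1.7318) = −(-2.7782) = 2.7782%

2.78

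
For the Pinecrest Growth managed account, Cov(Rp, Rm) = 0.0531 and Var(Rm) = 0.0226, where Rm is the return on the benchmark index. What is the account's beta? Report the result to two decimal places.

β = Cov(Rp, Rm) / Var(Rm) = 0.0531 / 0.0226 = 2.3496

2.35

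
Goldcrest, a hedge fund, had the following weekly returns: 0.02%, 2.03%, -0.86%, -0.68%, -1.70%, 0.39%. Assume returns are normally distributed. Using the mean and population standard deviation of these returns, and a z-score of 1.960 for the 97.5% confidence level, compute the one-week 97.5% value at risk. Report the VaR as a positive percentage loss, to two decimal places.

r̄ = (0.02 + 2.03 − 0.86 − 0.68 − 1.7 + 0.39) / 6 = -0.1333%
Σ(r − r̄)² = (0.02 − (-0.1333))² + (2.03 − (-0.1333))² + (-0.86 − (-0.1333))² + … = 8.2587
σ = √[8.2587 / 6] = 1.1732%
VaR = −(r̄ − z·σ) = −(-0.1333 − 1.960 × 1.1732) = −(-2.4328) = 2.4328%

2.43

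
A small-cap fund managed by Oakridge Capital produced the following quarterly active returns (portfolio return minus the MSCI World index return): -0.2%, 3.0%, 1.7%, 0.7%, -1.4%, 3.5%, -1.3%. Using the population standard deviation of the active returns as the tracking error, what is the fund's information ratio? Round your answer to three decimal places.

Mean return μ = 6.00 / 7 = 0.8571%
Σ(r − μ)² = 23.1771; population σ = √(23.1771/7) = 1.8196%
IR = μ / tracking error = 0.8571 / 1.8196 = 0.4710

0.471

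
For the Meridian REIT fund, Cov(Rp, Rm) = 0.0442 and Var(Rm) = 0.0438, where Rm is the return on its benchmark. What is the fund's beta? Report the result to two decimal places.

1.01

β = Cov(Rp, Rm) / Var(Rm) = 0.0442 / 0.0438 = 1.0091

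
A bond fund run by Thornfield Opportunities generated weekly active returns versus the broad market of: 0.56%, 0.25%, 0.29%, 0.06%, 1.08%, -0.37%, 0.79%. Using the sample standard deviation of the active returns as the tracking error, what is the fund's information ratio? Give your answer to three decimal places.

Mean return μ = 2.660 / 7 = 0.3800%
Sample σ = √[Σ(r − μ)² / 6] = √[1.3804 / 6] = √0.2301 = 0.4797%
IR = μ / tracking error = 0.3800 / 0.4797 = 0.7922

0.792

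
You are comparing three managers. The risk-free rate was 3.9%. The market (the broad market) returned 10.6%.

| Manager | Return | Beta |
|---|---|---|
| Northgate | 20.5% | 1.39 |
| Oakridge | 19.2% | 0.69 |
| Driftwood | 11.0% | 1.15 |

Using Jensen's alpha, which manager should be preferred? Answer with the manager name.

Northgate: α = 20.5% − [3.9% + 1.39 × (10.6% − 3.9%)] = 7.287
Oakridge: α = 19.2% − [3.9% + 0.69 × (10.6% − 3.9%)] = 10.677
Driftwood: α = 11.0% − [3.9% + 1.15 × (10.6% − 3.9%)] = -0.605
Highest: Oakridge (10.677).

Oakridge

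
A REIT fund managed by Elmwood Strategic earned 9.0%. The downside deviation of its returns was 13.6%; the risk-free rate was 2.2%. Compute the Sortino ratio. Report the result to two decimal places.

0.50

Sortino = (Rp − Rf) / σd = (9.0% − 2.2%) / 13.6% = 6.80% / 13.6% = 0.5000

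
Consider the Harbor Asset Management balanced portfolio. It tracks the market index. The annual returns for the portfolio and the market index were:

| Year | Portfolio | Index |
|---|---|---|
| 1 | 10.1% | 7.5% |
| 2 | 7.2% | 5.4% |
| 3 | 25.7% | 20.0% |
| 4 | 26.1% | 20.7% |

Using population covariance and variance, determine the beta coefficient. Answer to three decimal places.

1.242

r̄p = 17.2750%,  r̄m = 13.4000%
Cov = Σ(rp − r̄p)(rm − r̄m) / 4 = 60.7400
Var(rm) = Σ(rm − r̄m)² / 4 = 48.9150
β = Cov / Var = 60.7400 / 48.9150 = 1.2417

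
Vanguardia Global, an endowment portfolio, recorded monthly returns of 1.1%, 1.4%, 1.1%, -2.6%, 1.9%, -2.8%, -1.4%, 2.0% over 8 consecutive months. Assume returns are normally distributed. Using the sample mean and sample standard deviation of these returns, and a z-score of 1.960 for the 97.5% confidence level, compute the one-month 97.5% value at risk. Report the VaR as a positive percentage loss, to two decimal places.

3.87

r̄ = (1.1 + 1.4 + 1.1 − 2.6 + 1.9 − 2.8 − 1.4 + 2) / 8 = 0.0875%
Σ(r − r̄)² = (1.1 − 0.0875)² + (1.4 − 0.0875)² + (1.1 − 0.0875)² + … = 28.4888
σ = √[28.4888 / 7] = 2.0174%
VaR = −(r̄ − z·σ) = −(0.0875 − 1.960 × 2.0174) = −(-3.8666) = 3.8666%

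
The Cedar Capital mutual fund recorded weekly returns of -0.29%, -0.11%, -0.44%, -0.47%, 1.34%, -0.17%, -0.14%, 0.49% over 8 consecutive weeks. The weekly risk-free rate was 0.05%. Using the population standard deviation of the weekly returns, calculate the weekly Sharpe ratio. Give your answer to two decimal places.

-0.04

r̄ = (-0.29 − 0.11 − 0.44 − 0.47 + 1.34 − 0.17 − 0.14 + 0.49) / 8 = 0.0263%
Σ(r − r̄)² = (-0.29 − 0.0263)² + (-0.11 − 0.0263)² + … = 2.5894
population σ = √(2.5894 / 8) = √0.3237 = 0.5689%
Sharpe = (r̄ − rf) / σ = (0.0263 − 0.05) / 0.5689 = -0.0237 / 0.5689 = -0.0417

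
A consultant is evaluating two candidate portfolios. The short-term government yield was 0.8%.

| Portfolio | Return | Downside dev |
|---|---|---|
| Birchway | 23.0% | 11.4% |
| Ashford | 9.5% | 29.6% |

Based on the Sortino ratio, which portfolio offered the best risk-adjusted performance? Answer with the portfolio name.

Birchway: Sortino ratio = (23.0% − 0.8%) / 11.4% = 1.947
Ashford: Sortino ratio = (9.5% − 0.8%) / 29.6% = 0.294
Highest: Birchway (1.947).

Birchway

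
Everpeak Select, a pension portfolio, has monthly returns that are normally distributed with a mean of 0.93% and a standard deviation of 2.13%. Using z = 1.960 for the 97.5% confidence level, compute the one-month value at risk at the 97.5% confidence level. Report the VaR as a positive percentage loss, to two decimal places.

VaR (as % loss) = −(μ − z·σ) = −(0.93% − 1.960 × 2.13%) = −(-3.2448%) = 3.2448%

3.24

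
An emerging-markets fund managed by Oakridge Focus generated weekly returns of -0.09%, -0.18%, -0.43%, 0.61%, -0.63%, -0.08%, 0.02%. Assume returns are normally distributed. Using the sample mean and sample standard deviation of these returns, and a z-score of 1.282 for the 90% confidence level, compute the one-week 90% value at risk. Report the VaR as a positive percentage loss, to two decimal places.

r̄ = (-0.09 − 0.18 − 0.43 + 0.61 − 0.63 − 0.08 + 0.02) / 7 = -0.780 / 7 = -0.1114%
Sample σ = √[Σ(r − r̄)² / 6] = √[0.9143 / 6] = √0.1524 = 0.3904%
VaR = −(r̄ − z·σ) = −(-0.1114 − 1.282 × 0.3904) = −(-0.6119) = 0.6119%

0.61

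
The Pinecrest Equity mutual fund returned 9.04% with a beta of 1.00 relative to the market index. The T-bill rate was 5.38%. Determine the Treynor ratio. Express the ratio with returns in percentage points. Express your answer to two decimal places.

Treynor = (Rp − Rf) / β = (9.04% − 5.38%) / 1.00 = 3.66 / 1.00 = 3.6600

3.66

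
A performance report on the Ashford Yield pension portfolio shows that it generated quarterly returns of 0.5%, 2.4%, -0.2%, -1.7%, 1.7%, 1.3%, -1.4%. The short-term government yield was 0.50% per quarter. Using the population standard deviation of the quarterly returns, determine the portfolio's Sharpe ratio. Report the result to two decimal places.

-0.09

r̄ = (0.5 + 2.4 − 0.2 − 1.7 + 1.7 + 1.3 − 1.4) / 7 = 2.60 / 7 = 0.3714%
Σ(r − r̄)² = 14.5143; population σ = √(14.5143/7) = 1.4400%
Sharpe = (r̄ − rf) / σ = (0.3714 − 0.5) / 1.4400 = -0.1286 / 1.4400 = -0.0893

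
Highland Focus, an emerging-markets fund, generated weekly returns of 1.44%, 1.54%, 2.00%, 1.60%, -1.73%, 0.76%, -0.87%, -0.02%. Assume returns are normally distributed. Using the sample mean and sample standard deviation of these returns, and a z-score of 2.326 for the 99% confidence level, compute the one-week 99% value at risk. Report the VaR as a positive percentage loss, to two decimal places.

2.52

μ = (1.44 + 1.54 + 2 + 1.6 − 1.73 + 0.76 − 0.87 − 0.02) / 8 = 0.5900%
Σ(r − μ)² = (1.44 − 0.5900)² + (1.54 − 0.5900)² + (2 − 0.5900)² + … = 12.5482
sample σ = √(12.5482 / 7) = √1.7926 = 1.3389%
VaR = −(μ − z·σ) = −(0.5900 − 2.326 × 1.3389) = −(-2.5243) = 2.5243%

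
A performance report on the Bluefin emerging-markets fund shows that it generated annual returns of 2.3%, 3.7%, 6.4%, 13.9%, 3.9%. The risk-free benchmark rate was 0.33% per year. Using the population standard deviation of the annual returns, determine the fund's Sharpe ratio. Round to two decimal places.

1.38

r̄ = (2.3 + 3.7 + 6.4 + 13.9 + 3.9) / 5 = 30.20 / 5 = 6.0400%
Σ(r − r̄)² = 85.9520; population σ = √(85.9520/5) = 4.1461%
Sharpe = (r̄ − rf) / σ = (6.0400 − 0.33) / 4.1461 = 5.7100 / 4.1461 = 1.3772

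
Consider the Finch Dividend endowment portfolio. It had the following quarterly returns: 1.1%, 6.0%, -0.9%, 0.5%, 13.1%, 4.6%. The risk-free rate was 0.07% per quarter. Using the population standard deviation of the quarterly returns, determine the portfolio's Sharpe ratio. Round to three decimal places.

Mean return μ = 24.40 / 6 = 4.0667%
Σ(r − μ)² = (1.1 − 4.0667)² + (6 − 4.0667)² + … = 131.8133
σ = √[131.8133 / 6] = 4.6871%
Sharpe = (μ − rf) / σ = (4.0667 − 0.07) / 4.6871 = 3.9967 / 4.6871 = 0.8527

0.853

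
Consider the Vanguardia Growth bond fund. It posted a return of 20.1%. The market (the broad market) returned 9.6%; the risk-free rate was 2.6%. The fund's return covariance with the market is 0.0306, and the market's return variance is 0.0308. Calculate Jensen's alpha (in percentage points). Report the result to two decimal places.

10.55

β = Cov / Var = 0.0306 / 0.0308 = 0.9935
E[R] = Rf + β(Rm − Rf) = 2.6% + 0.9935 × (9.6% − 2.6%) = 9.5545%
α = Rp − E[R] = 20.1% − 9.5545% = 10.5455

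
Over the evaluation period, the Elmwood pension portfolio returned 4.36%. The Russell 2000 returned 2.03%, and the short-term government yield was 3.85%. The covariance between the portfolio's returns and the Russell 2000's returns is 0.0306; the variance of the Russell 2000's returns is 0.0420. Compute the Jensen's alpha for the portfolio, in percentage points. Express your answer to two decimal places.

β = Cov / Var = 0.0306 / 0.0420 = 0.7286
E[R] = Rf + β(Rm − Rf) = 3.85% + 0.7286 × (2.03% − 3.85%) = 2.5239%
α = Rp − E[R] = 4.36% − 2.5239% = 1.8361

1.84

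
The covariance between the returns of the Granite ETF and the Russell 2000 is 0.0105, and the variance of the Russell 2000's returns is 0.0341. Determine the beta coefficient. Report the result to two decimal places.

β = Cov(Rp, Rm) / Var(Rm) = 0.0105 / 0.0341 = 0.3079

0.31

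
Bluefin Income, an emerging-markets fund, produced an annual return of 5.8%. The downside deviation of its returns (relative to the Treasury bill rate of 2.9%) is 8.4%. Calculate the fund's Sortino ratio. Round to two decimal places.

Sortino = (Rp − Rf) / σd = (5.8% − 2.9%) / 8.4% = 2.90% / 8.4% = 0.3452

0.35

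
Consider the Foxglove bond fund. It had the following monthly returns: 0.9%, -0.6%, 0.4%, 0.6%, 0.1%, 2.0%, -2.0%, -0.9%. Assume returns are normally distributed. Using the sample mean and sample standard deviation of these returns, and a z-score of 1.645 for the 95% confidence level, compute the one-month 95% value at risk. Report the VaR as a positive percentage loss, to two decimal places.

r̄ = (0.9 − 0.6 + 0.4 + 0.6 + 0.1 + 2 − 2 − 0.9) / 8 = 0.50 / 8 = 0.0625%
Sample σ = √[Σ(r − r̄)² / 7] = √[10.4788 / 7] = √1.4970 = 1.2235%
VaR = −(r̄ − z·σ) = −(0.0625 − 1.645 × 1.2235) = −(-1.9502) = 1.9502%

1.95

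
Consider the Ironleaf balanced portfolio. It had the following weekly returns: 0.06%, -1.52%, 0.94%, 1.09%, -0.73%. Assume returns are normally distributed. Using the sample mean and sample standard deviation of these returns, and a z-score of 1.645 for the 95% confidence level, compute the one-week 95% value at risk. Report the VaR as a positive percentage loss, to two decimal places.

μ = (0.06 − 1.52 + 0.94 + 1.09 − 0.73) / 5 = -0.0320%
Sample std dev = √[4.9135 / 4] = 1.1083%
VaR = −(μ − z·σ) = −(-0.0320 − 1.645 × 1.1083) = −(-1.8552) = 1.8552%

1.86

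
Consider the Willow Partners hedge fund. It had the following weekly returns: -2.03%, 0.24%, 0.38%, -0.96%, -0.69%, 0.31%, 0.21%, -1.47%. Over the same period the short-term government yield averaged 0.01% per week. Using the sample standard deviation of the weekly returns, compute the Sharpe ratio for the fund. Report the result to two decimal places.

r̄ = (-2.03 + 0.24 + 0.38 − 0.96 − 0.69 + 0.31 + 0.21 − 1.47) / 8 = -4.010 / 8 = -0.5013%
Σ(r − r̄)² = (-2.03 − (-0.5013))² + (0.24 − (-0.5013))² + (0.38 − (-0.5013))² + … = 6.0117
sample σ = √(6.0117 / 7) = √0.8588 = 0.9267%
Sharpe = (r̄ − rf) / σ = (-0.5013 − 0.01) / 0.9267 = -0.5113 / 0.9267 = -0.5517

-0.55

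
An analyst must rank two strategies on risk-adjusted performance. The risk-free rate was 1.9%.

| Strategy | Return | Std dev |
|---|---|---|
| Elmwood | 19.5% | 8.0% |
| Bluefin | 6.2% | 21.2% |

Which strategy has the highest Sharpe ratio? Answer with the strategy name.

Elmwood: Sharpe ratio = (19.5% − 1.9%) / 8.0% = 2.200
Bluefin: Sharpe ratio = (6.2% − 1.9%) / 21.2% = 0.203
Highest: Elmwood (2.200).

Elmwood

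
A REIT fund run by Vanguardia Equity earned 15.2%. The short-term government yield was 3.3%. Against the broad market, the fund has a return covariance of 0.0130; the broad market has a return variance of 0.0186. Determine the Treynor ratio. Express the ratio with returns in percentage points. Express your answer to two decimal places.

β = Cov / Var = 0.0130 / 0.0186 = 0.6989
Treynor = (Rp − Rf) / β = (15.2% − 3.3%) / 0.6989 = 11.90 / 0.6989 = 17.0268

17.03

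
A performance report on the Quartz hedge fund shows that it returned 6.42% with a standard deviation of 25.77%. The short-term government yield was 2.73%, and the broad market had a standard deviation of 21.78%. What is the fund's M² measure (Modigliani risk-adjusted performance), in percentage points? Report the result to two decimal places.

5.85

Sharpe = (Rp − Rf) / σp = (6.42% − 2.73%) / 25.77% = 0.1432
M² = Rf + Sharpe × σm = 2.73% + 0.1432 × 21.78% = 5.8489%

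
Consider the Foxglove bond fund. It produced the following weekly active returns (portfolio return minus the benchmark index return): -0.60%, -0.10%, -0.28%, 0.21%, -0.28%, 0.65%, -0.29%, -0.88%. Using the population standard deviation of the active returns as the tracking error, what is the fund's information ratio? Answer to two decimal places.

Mean return r̄ = -1.570 / 8 = -0.1963%
Σ(r − r̄)² = (-0.6 − (-0.1963))² + (-0.1 − (-0.1963))² + (-0.28 − (-0.1963))² + … = 1.5438
population σ = √(1.5438 / 8) = √0.1930 = 0.4393%
IR = r̄ / tracking error = -0.1963 / 0.4393 = -0.4468

-0.45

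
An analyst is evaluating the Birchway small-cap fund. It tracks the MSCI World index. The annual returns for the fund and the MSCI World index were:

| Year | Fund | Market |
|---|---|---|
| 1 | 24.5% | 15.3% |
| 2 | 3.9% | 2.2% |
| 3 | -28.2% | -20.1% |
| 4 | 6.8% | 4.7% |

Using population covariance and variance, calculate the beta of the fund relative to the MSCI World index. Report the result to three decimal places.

r̄p = 1.7500%,  r̄m = 0.5250%
Cov = Σ(rp − r̄p)(rm − r̄m) / 4 = 244.6338
Var(rm) = Σ(rm − r̄m)² / 4 = 165.9819
β = Cov / Var = 244.6338 / 165.9819 = 1.4739

1.474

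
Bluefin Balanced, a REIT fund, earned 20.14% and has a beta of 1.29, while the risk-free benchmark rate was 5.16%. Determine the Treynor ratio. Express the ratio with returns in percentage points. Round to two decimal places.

11.61

Treynor = (Rp − Rf) / β = (20.14% − 5.16%) / 1.29 = 14.98 / 1.29 = 11.6124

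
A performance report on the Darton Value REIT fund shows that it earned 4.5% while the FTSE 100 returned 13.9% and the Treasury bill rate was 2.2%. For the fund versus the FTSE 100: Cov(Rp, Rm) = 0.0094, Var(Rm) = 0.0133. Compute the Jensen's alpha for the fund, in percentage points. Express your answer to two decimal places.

-5.97

β = Cov / Var = 0.0094 / 0.0133 = 0.7068
E[R] = Rf + β(Rm − Rf) = 2.2% + 0.7068 × (13.9% − 2.2%) = 10.4696%
α = Rp − E[R] = 4.5% − 10.4696% = -5.9696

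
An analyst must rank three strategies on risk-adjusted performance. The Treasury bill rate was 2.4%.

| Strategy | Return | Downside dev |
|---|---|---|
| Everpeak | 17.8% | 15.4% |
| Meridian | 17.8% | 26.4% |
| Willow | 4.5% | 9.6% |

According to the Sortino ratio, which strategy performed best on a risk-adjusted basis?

Everpeak: Sortino ratio = (17.8% − 2.4%) / 15.4% = 1.000
Meridian: Sortino ratio = (17.8% − 2.4%) / 26.4% = 0.583
Willow: Sortino ratio = (4.5% − 2.4%) / 9.6% = 0.219
Highest: Everpeak (1.000).

Everpeak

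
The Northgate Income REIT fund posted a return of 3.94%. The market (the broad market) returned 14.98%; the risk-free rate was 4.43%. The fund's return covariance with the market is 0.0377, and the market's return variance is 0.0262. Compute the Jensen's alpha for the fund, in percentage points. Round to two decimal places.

β = Cov / Var = 0.0377 / 0.0262 = 1.4389
E[R] = Rf + β(Rm − Rf) = 4.43% + 1.4389 × (14.98% − 4.43%) = 19.6104%
α = Rp − E[R] = 3.94% − 19.6104% = -15.6704

-15.67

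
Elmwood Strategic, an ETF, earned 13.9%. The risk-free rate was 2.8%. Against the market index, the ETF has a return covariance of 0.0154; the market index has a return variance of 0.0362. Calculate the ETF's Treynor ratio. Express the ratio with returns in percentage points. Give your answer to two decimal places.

β = Cov / Var = 0.0154 / 0.0362 = 0.4254
Treynor = (Rp − Rf) / β = (13.9% − 2.8%) / 0.4254 = 11.10 / 0.4254 = 26.0931

26.09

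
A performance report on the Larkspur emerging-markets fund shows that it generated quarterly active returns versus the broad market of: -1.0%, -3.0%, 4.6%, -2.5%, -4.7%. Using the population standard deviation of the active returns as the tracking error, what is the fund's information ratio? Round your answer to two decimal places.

-0.41

r̄ = (-1 − 3 + 4.6 − 2.5 − 4.7) / 5 = -1.3200%
Σ(r − r̄)² = (-1 − (-1.3200))² + (-3 − (-1.3200))² + (4.6 − (-1.3200))² + … = 50.7880
population σ = √(50.7880 / 5) = √10.1576 = 3.1871%
IR = r̄ / tracking error = -1.3200 / 3.1871 = -0.4142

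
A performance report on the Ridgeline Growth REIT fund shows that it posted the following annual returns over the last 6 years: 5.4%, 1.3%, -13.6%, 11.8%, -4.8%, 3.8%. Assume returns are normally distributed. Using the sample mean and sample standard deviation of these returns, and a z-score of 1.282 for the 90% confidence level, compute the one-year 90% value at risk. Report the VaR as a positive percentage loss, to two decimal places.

r̄ = (5.4 + 1.3 − 13.6 + 11.8 − 4.8 + 3.8) / 6 = 3.90 / 6 = 0.6500%
Σ(r − r̄)² = (5.4 − 0.6500)² + (1.3 − 0.6500)² + … = 389.9950
σ = √[389.9950 / 5] = 8.8317%
VaR = −(r̄ − z·σ) = −(0.6500 − 1.282 × 8.8317) = −(-10.6722) = 10.6722%

10.67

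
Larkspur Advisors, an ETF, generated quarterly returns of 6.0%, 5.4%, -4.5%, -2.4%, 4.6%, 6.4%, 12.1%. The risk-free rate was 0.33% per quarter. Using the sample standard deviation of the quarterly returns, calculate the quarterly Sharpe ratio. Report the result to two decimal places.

0.64

Mean return μ = 27.60 / 7 = 3.9429%
Σ(r − μ)² = 190.8771; sample σ = √(190.8771/6) = 5.6403%
Sharpe = (μ − rf) / σ = (3.9429 − 0.33) / 5.6403 = 3.6129 / 5.6403 = 0.6406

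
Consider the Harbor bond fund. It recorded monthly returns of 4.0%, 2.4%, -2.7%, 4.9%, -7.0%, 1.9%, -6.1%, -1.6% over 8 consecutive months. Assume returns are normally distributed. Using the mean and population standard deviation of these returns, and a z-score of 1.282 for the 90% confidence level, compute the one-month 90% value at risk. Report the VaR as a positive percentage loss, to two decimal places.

5.95

r̄ = (4 + 2.4 − 2.7 + 4.9 − 7 + 1.9 − 6.1 − 1.6) / 8 = -4.20 / 8 = -0.5250%
Σ(r − r̄)² = 143.2350; population σ = √(143.2350/8) = 4.2314%
VaR = −(r̄ − z·σ) = −(-0.5250 − 1.282 × 4.2314) = −(-5.9497) = 5.9497%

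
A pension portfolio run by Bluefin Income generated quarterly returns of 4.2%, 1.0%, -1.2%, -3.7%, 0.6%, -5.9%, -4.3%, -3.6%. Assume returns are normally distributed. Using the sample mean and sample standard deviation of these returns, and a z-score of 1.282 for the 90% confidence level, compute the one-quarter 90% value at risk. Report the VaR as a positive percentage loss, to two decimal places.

5.94

r̄ = (4.2 + 1 − 1.2 − 3.7 + 0.6 − 5.9 − 4.3 − 3.6) / 8 = -12.90 / 8 = -1.6125%
Σ(r − r̄)² = 79.5888; sample σ = √(79.5888/7) = 3.3719%
VaR = −(r̄ − z·σ) = −(-1.6125 − 1.282 × 3.3719) = −(-5.9353) = 5.9353%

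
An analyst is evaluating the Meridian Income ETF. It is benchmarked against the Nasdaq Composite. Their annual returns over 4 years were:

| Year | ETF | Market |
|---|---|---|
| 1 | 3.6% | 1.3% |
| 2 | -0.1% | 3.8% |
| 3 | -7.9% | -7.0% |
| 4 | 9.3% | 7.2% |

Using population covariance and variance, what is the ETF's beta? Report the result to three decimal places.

r̄p = 1.2250%,  r̄m = 1.3250%
Cov = Σ(rp − r̄p)(rm − r̄m) / 4 = 30.0169
Var(rm) = Σ(rm − r̄m)² / 4 = 27.4869
β = Cov / Var = 30.0169 / 27.4869 = 1.0920

1.092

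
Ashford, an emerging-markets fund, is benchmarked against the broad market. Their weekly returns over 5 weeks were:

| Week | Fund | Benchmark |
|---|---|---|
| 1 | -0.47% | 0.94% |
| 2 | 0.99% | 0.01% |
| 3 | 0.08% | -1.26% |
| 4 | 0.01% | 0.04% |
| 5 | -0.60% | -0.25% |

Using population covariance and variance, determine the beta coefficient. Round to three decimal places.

-0.154

r̄p = 0.0020%,  r̄m = -0.1040%
Cov = Σ(rp − r̄p)(rm − r̄m) / 5 = -0.0763
Var(rm) = Σ(rm − r̄m)² / 5 = 0.4963
β = Cov / Var = -0.0763 / 0.4963 = -0.1537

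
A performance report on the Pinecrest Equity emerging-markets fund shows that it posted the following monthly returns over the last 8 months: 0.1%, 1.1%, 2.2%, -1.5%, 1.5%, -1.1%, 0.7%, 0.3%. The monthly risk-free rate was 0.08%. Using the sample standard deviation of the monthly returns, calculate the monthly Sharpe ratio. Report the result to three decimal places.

r̄ = (0.1 + 1.1 + 2.2 − 1.5 + 1.5 − 1.1 + 0.7 + 0.3) / 8 = 3.30 / 8 = 0.4125%
Sample σ = √[Σ(r − r̄)² / 7] = √[10.9888 / 7] = √1.5698 = 1.2529%
Sharpe = (r̄ − rf) / σ = (0.4125 − 0.08) / 1.2529 = 0.3325 / 1.2529 = 0.2654

0.265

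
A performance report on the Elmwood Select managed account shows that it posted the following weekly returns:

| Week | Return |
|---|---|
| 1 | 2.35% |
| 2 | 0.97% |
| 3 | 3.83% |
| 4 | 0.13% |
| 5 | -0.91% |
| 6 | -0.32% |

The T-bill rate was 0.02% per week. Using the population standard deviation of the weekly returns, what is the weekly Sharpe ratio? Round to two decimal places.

r̄ = (2.35 + 0.97 + 3.83 + 0.13 − 0.91 − 0.32) / 6 = 1.0083%
Σ(r − r̄)² = (2.35 − 1.0083)² + (0.97 − 1.0083)² + (3.83 − 1.0083)² + … = 15.9793
σ = √[15.9793 / 6] = 1.6319%
Sharpe = (r̄ − rf) / σ = (1.0083 − 0.02) / 1.6319 = 0.9883 / 1.6319 = 0.6056

0.61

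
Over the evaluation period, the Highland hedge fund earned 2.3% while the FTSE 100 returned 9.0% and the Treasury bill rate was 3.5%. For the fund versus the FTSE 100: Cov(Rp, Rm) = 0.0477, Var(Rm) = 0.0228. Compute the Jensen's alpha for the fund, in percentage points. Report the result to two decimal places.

-12.71

β = Cov / Var = 0.0477 / 0.0228 = 2.0921
E[R] = Rf + β(Rm − Rf) = 3.5% + 2.0921 × (9.0% − 3.5%) = 15.0066%
α = Rp − E[R] = 2.3% − 15.0066% = -12.7066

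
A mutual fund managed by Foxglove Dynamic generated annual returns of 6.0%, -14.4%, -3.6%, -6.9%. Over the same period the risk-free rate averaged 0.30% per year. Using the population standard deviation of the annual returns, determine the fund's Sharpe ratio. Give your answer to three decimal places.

Mean return r̄ = -18.90 / 4 = -4.7250%
Σ(r − r̄)² = (6 − (-4.7250))² + (-14.4 − (-4.7250))² + … = 214.6275
σ = √[214.6275 / 4] = 7.3251%
Sharpe = (r̄ − rf) / σ = (-4.7250 − 0.3) / 7.3251 = -5.0250 / 7.3251 = -0.6860

-0.686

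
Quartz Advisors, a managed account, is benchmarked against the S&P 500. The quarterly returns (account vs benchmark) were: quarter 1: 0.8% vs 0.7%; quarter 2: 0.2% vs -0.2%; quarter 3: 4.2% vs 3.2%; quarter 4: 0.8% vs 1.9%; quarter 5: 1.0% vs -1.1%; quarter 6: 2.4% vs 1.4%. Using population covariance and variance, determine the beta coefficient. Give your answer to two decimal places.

0.72

r̄p = 1.5667%,  r̄m = 0.9833%
Cov = Σ(rp − r̄p)(rm − r̄m) / 6 = 1.4161
Var(rm) = Σ(rm − r̄m)² / 6 = 1.9581
β = Cov / Var = 1.4161 / 1.9581 = 0.7232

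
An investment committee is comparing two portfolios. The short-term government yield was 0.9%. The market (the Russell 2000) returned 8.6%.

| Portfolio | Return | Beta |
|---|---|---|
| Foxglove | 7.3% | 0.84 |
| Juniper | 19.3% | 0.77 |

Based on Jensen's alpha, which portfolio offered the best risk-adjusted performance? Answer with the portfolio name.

Foxglove: α = 7.3% − [0.9% + 0.84 × (8.6% − 0.9%)] = -0.068
Juniper: α = 19.3% − [0.9% + 0.77 × (8.6% − 0.9%)] = 12.471
Highest: Juniper (12.471).

Juniper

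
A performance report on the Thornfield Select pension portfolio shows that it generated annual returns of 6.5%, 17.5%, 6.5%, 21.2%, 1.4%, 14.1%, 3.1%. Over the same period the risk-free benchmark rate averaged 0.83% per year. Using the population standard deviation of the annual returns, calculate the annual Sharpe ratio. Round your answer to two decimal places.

μ = (6.5 + 17.5 + 6.5 + 21.2 + 1.4 + 14.1 + 3.1) / 7 = 10.0429%
Population std dev = √[344.5571 / 7] = 7.0159%
Sharpe = (μ − rf) / σ = (10.0429 − 0.83) / 7.0159 = 9.2129 / 7.0159 = 1.3131

1.31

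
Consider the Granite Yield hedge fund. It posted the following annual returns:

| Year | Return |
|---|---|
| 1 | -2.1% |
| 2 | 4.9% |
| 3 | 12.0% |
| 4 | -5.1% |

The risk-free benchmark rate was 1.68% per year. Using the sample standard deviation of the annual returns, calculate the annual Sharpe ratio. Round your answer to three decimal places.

r̄ = (-2.1 + 4.9 + 12 − 5.1) / 4 = 9.70 / 4 = 2.4250%
Sample std dev = √[174.9075 / 3] = 7.6356%
Sharpe = (r̄ − rf) / σ = (2.4250 − 1.68) / 7.6356 = 0.7450 / 7.6356 = 0.0976

0.098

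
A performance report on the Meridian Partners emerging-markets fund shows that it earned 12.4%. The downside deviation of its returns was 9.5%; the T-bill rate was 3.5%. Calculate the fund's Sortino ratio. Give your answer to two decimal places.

Sortino = (Rp − Rf) / σd = (12.4% − 3.5%) / 9.5% = 8.90% / 9.5% = 0.9368

0.94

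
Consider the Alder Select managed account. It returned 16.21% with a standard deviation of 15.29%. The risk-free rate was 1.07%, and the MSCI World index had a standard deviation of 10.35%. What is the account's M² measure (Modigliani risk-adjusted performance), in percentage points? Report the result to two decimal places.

11.32

Sharpe = (Rp − Rf) / σp = (16.21% − 1.07%) / 15.29% = 0.9902
M² = Rf + Sharpe × σm = 1.07% + 0.9902 × 10.35% = 11.3186%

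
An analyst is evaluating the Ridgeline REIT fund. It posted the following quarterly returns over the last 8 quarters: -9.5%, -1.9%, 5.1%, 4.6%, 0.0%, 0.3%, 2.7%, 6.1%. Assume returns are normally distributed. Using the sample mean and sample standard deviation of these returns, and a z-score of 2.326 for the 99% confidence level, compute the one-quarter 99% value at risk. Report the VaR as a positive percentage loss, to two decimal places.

Mean return r̄ = 7.40 / 8 = 0.9250%
Σ(r − r̄)² = (-9.5 − 0.9250)² + (-1.9 − 0.9250)² + … = 178.7750
sample σ = √(178.7750 / 7) = √25.5393 = 5.0536%
VaR = −(r̄ − z·σ) = −(0.9250 − 2.326 × 5.0536) = −(-10.8297) = 10.8297%

10.83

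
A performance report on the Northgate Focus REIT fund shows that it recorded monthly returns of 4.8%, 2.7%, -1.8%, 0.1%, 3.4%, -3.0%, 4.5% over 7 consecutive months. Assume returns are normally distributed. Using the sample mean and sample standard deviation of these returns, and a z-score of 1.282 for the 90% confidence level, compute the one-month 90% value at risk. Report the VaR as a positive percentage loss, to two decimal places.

r̄ = (4.8 + 2.7 − 1.8 + 0.1 + 3.4 − 3 + 4.5) / 7 = 10.70 / 7 = 1.5286%
Σ(r − r̄)² = (4.8 − 1.5286)² + (2.7 − 1.5286)² + (-1.8 − 1.5286)² + … = 58.0343
σ = √[58.0343 / 6] = 3.1100%
VaR = −(r̄ − z·σ) = −(1.5286 − 1.282 × 3.1100) = −(-2.4584) = 2.4584%

2.46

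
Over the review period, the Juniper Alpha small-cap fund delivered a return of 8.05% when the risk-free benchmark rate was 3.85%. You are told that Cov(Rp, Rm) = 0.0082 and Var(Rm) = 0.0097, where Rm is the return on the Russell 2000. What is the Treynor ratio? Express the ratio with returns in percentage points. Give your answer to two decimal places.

β = Cov / Var = 0.0082 / 0.0097 = 0.8454
Treynor = (Rp − Rf) / β = (8.05% − 3.85%) / 0.8454 = 4.20 / 0.8454 = 4.9681

4.97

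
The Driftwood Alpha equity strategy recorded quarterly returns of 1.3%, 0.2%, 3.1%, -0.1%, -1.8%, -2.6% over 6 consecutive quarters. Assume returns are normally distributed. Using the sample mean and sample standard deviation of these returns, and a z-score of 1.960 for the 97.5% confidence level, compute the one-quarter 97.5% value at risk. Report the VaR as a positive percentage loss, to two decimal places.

4.03

r̄ = (1.3 + 0.2 + 3.1 − 0.1 − 1.8 − 2.6) / 6 = 0.10 / 6 = 0.0167%
Σ(r − r̄)² = 21.3483; sample σ = √(21.3483/5) = 2.0663%
VaR = −(r̄ − z·σ) = −(0.0167 − 1.960 × 2.0663) = −(-4.0332) = 4.0332%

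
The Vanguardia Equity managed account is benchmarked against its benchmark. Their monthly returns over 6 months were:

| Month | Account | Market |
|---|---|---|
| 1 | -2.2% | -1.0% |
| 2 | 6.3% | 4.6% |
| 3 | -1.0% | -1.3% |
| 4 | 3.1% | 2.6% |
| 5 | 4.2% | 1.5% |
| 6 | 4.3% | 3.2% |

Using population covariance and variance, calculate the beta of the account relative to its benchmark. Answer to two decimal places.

r̄p = 2.4500%,  r̄m = 1.6000%
Cov = Σ(rp − r̄p)(rm − r̄m) / 6 = 6.1800
Var(rm) = Σ(rm − r̄m)² / 6 = 4.6233
β = Cov / Var = 6.1800 / 4.6233 = 1.3367

1.34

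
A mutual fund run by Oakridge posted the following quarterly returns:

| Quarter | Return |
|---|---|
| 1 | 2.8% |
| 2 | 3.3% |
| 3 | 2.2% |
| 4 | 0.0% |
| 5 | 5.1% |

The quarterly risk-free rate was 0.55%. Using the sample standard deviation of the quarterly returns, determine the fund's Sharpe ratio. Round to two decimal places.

μ = (2.8 + 3.3 + 2.2 + 0 + 5.1) / 5 = 2.6800%
Sample std dev = √[13.6680 / 4] = 1.8485%
Sharpe = (μ − rf) / σ = (2.6800 − 0.55) / 1.8485 = 2.1300 / 1.8485 = 1.1523

1.15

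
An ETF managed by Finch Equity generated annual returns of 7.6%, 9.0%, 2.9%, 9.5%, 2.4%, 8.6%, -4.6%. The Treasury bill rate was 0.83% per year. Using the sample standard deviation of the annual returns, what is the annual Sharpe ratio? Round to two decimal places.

r̄ = (7.6 + 9 + 2.9 + 9.5 + 2.4 + 8.6 − 4.6) / 7 = 35.40 / 7 = 5.0571%
Sample std dev = √[159.2771 / 6] = 5.1523%
Sharpe = (r̄ − rf) / σ = (5.0571 − 0.83) / 5.1523 = 4.2271 / 5.1523 = 0.8204

0.82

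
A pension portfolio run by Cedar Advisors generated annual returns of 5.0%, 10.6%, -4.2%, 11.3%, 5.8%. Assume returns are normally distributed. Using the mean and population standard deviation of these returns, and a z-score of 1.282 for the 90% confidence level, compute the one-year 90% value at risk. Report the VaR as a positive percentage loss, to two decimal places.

r̄ = (5 + 10.6 − 4.2 + 11.3 + 5.8) / 5 = 5.7000%
Σ(r − r̄)² = (5 − 5.7000)² + (10.6 − 5.7000)² + … = 153.8800
population σ = √(153.8800 / 5) = √30.7760 = 5.5476%
VaR = −(r̄ − z·σ) = −(5.7000 − 1.282 × 5.5476) = −(-1.4120) = 1.4120%

1.41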